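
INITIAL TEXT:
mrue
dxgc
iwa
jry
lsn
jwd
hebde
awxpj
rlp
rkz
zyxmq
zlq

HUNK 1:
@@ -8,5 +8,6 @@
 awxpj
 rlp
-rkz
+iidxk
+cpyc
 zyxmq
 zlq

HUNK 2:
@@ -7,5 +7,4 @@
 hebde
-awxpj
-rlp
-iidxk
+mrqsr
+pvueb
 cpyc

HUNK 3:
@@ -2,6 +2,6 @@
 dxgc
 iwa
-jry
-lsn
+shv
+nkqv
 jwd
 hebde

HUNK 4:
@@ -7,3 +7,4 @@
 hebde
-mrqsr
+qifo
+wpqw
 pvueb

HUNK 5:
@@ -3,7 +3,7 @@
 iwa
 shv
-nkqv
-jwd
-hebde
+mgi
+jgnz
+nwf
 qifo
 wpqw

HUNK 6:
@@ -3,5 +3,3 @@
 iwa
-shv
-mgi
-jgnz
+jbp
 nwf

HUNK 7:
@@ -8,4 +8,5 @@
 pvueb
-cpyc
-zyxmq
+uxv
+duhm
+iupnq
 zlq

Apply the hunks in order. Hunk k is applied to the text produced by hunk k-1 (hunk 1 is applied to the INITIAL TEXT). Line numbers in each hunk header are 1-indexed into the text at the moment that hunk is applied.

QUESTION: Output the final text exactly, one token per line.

Answer: mrue
dxgc
iwa
jbp
nwf
qifo
wpqw
pvueb
uxv
duhm
iupnq
zlq

Derivation:
Hunk 1: at line 8 remove [rkz] add [iidxk,cpyc] -> 13 lines: mrue dxgc iwa jry lsn jwd hebde awxpj rlp iidxk cpyc zyxmq zlq
Hunk 2: at line 7 remove [awxpj,rlp,iidxk] add [mrqsr,pvueb] -> 12 lines: mrue dxgc iwa jry lsn jwd hebde mrqsr pvueb cpyc zyxmq zlq
Hunk 3: at line 2 remove [jry,lsn] add [shv,nkqv] -> 12 lines: mrue dxgc iwa shv nkqv jwd hebde mrqsr pvueb cpyc zyxmq zlq
Hunk 4: at line 7 remove [mrqsr] add [qifo,wpqw] -> 13 lines: mrue dxgc iwa shv nkqv jwd hebde qifo wpqw pvueb cpyc zyxmq zlq
Hunk 5: at line 3 remove [nkqv,jwd,hebde] add [mgi,jgnz,nwf] -> 13 lines: mrue dxgc iwa shv mgi jgnz nwf qifo wpqw pvueb cpyc zyxmq zlq
Hunk 6: at line 3 remove [shv,mgi,jgnz] add [jbp] -> 11 lines: mrue dxgc iwa jbp nwf qifo wpqw pvueb cpyc zyxmq zlq
Hunk 7: at line 8 remove [cpyc,zyxmq] add [uxv,duhm,iupnq] -> 12 lines: mrue dxgc iwa jbp nwf qifo wpqw pvueb uxv duhm iupnq zlq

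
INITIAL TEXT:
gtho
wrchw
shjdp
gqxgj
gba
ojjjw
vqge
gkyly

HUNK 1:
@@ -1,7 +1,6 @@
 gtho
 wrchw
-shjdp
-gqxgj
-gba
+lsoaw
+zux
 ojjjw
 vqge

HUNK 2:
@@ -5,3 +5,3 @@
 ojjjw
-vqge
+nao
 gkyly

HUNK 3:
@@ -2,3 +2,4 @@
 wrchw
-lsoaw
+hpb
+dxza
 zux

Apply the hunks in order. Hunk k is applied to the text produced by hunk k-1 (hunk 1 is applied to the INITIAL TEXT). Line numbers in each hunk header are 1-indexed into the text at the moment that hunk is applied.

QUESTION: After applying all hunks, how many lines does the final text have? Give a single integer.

Hunk 1: at line 1 remove [shjdp,gqxgj,gba] add [lsoaw,zux] -> 7 lines: gtho wrchw lsoaw zux ojjjw vqge gkyly
Hunk 2: at line 5 remove [vqge] add [nao] -> 7 lines: gtho wrchw lsoaw zux ojjjw nao gkyly
Hunk 3: at line 2 remove [lsoaw] add [hpb,dxza] -> 8 lines: gtho wrchw hpb dxza zux ojjjw nao gkyly
Final line count: 8

Answer: 8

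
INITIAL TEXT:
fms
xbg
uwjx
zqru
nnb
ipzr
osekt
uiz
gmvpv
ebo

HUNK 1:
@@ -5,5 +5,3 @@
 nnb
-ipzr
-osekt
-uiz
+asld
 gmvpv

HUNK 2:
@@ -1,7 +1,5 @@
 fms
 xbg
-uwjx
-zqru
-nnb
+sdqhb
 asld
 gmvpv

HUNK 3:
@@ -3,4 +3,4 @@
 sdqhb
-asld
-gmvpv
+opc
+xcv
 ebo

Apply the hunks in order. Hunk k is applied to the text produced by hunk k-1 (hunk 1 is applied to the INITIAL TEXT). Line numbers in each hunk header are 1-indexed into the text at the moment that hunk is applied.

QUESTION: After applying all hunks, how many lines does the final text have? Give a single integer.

Answer: 6

Derivation:
Hunk 1: at line 5 remove [ipzr,osekt,uiz] add [asld] -> 8 lines: fms xbg uwjx zqru nnb asld gmvpv ebo
Hunk 2: at line 1 remove [uwjx,zqru,nnb] add [sdqhb] -> 6 lines: fms xbg sdqhb asld gmvpv ebo
Hunk 3: at line 3 remove [asld,gmvpv] add [opc,xcv] -> 6 lines: fms xbg sdqhb opc xcv ebo
Final line count: 6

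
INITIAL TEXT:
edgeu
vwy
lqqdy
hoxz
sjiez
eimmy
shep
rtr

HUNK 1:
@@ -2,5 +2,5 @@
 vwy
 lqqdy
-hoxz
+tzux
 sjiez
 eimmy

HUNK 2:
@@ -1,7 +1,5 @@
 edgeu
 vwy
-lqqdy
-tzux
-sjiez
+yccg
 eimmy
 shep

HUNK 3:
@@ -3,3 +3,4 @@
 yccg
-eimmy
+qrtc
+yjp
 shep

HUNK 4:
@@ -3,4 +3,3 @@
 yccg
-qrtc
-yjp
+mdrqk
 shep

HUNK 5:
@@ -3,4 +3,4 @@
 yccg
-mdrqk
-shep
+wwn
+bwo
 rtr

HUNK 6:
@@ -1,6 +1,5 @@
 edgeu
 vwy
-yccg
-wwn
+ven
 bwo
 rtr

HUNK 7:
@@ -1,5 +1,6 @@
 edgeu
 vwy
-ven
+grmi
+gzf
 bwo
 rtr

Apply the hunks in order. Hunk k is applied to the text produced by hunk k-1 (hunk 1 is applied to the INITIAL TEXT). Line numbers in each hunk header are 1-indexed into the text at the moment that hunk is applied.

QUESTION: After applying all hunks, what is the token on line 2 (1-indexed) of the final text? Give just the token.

Hunk 1: at line 2 remove [hoxz] add [tzux] -> 8 lines: edgeu vwy lqqdy tzux sjiez eimmy shep rtr
Hunk 2: at line 1 remove [lqqdy,tzux,sjiez] add [yccg] -> 6 lines: edgeu vwy yccg eimmy shep rtr
Hunk 3: at line 3 remove [eimmy] add [qrtc,yjp] -> 7 lines: edgeu vwy yccg qrtc yjp shep rtr
Hunk 4: at line 3 remove [qrtc,yjp] add [mdrqk] -> 6 lines: edgeu vwy yccg mdrqk shep rtr
Hunk 5: at line 3 remove [mdrqk,shep] add [wwn,bwo] -> 6 lines: edgeu vwy yccg wwn bwo rtr
Hunk 6: at line 1 remove [yccg,wwn] add [ven] -> 5 lines: edgeu vwy ven bwo rtr
Hunk 7: at line 1 remove [ven] add [grmi,gzf] -> 6 lines: edgeu vwy grmi gzf bwo rtr
Final line 2: vwy

Answer: vwy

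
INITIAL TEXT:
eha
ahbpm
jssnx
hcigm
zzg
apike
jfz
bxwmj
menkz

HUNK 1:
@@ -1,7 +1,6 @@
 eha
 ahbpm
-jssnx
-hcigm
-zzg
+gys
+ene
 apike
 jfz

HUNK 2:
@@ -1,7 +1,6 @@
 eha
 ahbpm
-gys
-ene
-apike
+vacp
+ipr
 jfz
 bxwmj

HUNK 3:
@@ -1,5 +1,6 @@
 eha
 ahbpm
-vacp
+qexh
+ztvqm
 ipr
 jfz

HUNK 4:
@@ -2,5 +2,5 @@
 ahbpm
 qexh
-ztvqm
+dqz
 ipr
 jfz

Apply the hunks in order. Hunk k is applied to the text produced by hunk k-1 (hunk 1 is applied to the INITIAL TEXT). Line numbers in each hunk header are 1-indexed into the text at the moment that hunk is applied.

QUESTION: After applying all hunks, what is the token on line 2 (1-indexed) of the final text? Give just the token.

Answer: ahbpm

Derivation:
Hunk 1: at line 1 remove [jssnx,hcigm,zzg] add [gys,ene] -> 8 lines: eha ahbpm gys ene apike jfz bxwmj menkz
Hunk 2: at line 1 remove [gys,ene,apike] add [vacp,ipr] -> 7 lines: eha ahbpm vacp ipr jfz bxwmj menkz
Hunk 3: at line 1 remove [vacp] add [qexh,ztvqm] -> 8 lines: eha ahbpm qexh ztvqm ipr jfz bxwmj menkz
Hunk 4: at line 2 remove [ztvqm] add [dqz] -> 8 lines: eha ahbpm qexh dqz ipr jfz bxwmj menkz
Final line 2: ahbpm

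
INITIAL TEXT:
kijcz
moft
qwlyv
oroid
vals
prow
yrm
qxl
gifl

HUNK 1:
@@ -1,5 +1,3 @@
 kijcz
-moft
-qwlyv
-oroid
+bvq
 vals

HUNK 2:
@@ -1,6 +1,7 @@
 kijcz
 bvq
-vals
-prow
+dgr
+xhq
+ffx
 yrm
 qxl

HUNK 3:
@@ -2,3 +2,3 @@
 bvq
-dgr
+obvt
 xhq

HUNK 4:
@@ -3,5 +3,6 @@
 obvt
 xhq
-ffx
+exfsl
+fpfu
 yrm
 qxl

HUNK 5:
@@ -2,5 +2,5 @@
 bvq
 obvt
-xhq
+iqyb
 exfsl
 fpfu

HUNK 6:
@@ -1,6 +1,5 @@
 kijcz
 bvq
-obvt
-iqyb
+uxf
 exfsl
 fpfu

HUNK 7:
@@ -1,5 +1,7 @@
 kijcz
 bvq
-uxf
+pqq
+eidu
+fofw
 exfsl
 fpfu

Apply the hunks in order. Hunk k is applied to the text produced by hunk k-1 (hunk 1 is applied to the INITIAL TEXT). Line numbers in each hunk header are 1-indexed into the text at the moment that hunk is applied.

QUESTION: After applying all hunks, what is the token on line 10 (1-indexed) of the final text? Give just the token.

Hunk 1: at line 1 remove [moft,qwlyv,oroid] add [bvq] -> 7 lines: kijcz bvq vals prow yrm qxl gifl
Hunk 2: at line 1 remove [vals,prow] add [dgr,xhq,ffx] -> 8 lines: kijcz bvq dgr xhq ffx yrm qxl gifl
Hunk 3: at line 2 remove [dgr] add [obvt] -> 8 lines: kijcz bvq obvt xhq ffx yrm qxl gifl
Hunk 4: at line 3 remove [ffx] add [exfsl,fpfu] -> 9 lines: kijcz bvq obvt xhq exfsl fpfu yrm qxl gifl
Hunk 5: at line 2 remove [xhq] add [iqyb] -> 9 lines: kijcz bvq obvt iqyb exfsl fpfu yrm qxl gifl
Hunk 6: at line 1 remove [obvt,iqyb] add [uxf] -> 8 lines: kijcz bvq uxf exfsl fpfu yrm qxl gifl
Hunk 7: at line 1 remove [uxf] add [pqq,eidu,fofw] -> 10 lines: kijcz bvq pqq eidu fofw exfsl fpfu yrm qxl gifl
Final line 10: gifl

Answer: gifl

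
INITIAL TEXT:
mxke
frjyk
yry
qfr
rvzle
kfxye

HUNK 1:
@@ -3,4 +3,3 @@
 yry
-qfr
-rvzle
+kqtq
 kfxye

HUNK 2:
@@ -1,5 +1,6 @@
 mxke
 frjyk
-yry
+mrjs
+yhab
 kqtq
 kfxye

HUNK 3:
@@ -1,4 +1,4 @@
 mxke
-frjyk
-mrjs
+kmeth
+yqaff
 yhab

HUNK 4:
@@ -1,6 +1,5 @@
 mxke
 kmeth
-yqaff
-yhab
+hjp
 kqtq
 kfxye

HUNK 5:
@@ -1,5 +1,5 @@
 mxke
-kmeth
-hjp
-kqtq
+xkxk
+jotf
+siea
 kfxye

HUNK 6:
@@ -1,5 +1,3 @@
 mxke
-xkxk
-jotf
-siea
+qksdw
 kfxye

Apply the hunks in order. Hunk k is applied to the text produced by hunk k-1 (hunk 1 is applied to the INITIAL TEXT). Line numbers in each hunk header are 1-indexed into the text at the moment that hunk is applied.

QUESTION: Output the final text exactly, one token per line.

Hunk 1: at line 3 remove [qfr,rvzle] add [kqtq] -> 5 lines: mxke frjyk yry kqtq kfxye
Hunk 2: at line 1 remove [yry] add [mrjs,yhab] -> 6 lines: mxke frjyk mrjs yhab kqtq kfxye
Hunk 3: at line 1 remove [frjyk,mrjs] add [kmeth,yqaff] -> 6 lines: mxke kmeth yqaff yhab kqtq kfxye
Hunk 4: at line 1 remove [yqaff,yhab] add [hjp] -> 5 lines: mxke kmeth hjp kqtq kfxye
Hunk 5: at line 1 remove [kmeth,hjp,kqtq] add [xkxk,jotf,siea] -> 5 lines: mxke xkxk jotf siea kfxye
Hunk 6: at line 1 remove [xkxk,jotf,siea] add [qksdw] -> 3 lines: mxke qksdw kfxye

Answer: mxke
qksdw
kfxye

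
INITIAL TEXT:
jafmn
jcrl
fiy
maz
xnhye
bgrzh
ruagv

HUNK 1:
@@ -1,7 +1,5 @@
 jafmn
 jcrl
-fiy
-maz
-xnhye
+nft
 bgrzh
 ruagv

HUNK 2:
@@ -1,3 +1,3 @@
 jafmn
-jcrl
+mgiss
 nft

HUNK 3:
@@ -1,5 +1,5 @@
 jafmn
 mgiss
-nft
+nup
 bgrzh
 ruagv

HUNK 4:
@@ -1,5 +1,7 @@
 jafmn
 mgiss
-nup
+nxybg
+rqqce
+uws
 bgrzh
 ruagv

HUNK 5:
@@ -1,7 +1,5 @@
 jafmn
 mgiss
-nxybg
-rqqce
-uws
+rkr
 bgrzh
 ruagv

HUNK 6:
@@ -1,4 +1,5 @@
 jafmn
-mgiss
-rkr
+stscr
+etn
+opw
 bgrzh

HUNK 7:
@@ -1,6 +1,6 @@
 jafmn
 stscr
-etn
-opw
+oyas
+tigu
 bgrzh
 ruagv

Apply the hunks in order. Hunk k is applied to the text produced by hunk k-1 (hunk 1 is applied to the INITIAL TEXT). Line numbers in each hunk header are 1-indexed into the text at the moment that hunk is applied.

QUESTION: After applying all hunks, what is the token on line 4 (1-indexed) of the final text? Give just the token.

Answer: tigu

Derivation:
Hunk 1: at line 1 remove [fiy,maz,xnhye] add [nft] -> 5 lines: jafmn jcrl nft bgrzh ruagv
Hunk 2: at line 1 remove [jcrl] add [mgiss] -> 5 lines: jafmn mgiss nft bgrzh ruagv
Hunk 3: at line 1 remove [nft] add [nup] -> 5 lines: jafmn mgiss nup bgrzh ruagv
Hunk 4: at line 1 remove [nup] add [nxybg,rqqce,uws] -> 7 lines: jafmn mgiss nxybg rqqce uws bgrzh ruagv
Hunk 5: at line 1 remove [nxybg,rqqce,uws] add [rkr] -> 5 lines: jafmn mgiss rkr bgrzh ruagv
Hunk 6: at line 1 remove [mgiss,rkr] add [stscr,etn,opw] -> 6 lines: jafmn stscr etn opw bgrzh ruagv
Hunk 7: at line 1 remove [etn,opw] add [oyas,tigu] -> 6 lines: jafmn stscr oyas tigu bgrzh ruagv
Final line 4: tigu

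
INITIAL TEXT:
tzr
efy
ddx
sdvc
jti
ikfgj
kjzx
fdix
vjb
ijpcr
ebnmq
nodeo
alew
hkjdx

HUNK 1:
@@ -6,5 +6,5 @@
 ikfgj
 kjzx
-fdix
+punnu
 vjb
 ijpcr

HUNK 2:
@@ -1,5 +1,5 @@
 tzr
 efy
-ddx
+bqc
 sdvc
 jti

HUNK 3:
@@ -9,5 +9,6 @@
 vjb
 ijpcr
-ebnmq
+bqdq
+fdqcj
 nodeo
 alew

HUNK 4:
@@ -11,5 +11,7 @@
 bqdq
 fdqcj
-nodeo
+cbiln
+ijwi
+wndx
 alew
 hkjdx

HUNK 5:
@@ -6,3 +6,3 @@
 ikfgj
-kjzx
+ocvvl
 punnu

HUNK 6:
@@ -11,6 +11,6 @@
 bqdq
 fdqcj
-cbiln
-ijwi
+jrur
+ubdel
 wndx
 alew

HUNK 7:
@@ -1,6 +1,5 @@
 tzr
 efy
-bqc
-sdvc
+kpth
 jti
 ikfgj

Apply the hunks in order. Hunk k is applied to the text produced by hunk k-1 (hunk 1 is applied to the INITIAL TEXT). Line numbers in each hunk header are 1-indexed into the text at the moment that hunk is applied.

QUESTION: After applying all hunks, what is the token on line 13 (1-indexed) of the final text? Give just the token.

Hunk 1: at line 6 remove [fdix] add [punnu] -> 14 lines: tzr efy ddx sdvc jti ikfgj kjzx punnu vjb ijpcr ebnmq nodeo alew hkjdx
Hunk 2: at line 1 remove [ddx] add [bqc] -> 14 lines: tzr efy bqc sdvc jti ikfgj kjzx punnu vjb ijpcr ebnmq nodeo alew hkjdx
Hunk 3: at line 9 remove [ebnmq] add [bqdq,fdqcj] -> 15 lines: tzr efy bqc sdvc jti ikfgj kjzx punnu vjb ijpcr bqdq fdqcj nodeo alew hkjdx
Hunk 4: at line 11 remove [nodeo] add [cbiln,ijwi,wndx] -> 17 lines: tzr efy bqc sdvc jti ikfgj kjzx punnu vjb ijpcr bqdq fdqcj cbiln ijwi wndx alew hkjdx
Hunk 5: at line 6 remove [kjzx] add [ocvvl] -> 17 lines: tzr efy bqc sdvc jti ikfgj ocvvl punnu vjb ijpcr bqdq fdqcj cbiln ijwi wndx alew hkjdx
Hunk 6: at line 11 remove [cbiln,ijwi] add [jrur,ubdel] -> 17 lines: tzr efy bqc sdvc jti ikfgj ocvvl punnu vjb ijpcr bqdq fdqcj jrur ubdel wndx alew hkjdx
Hunk 7: at line 1 remove [bqc,sdvc] add [kpth] -> 16 lines: tzr efy kpth jti ikfgj ocvvl punnu vjb ijpcr bqdq fdqcj jrur ubdel wndx alew hkjdx
Final line 13: ubdel

Answer: ubdel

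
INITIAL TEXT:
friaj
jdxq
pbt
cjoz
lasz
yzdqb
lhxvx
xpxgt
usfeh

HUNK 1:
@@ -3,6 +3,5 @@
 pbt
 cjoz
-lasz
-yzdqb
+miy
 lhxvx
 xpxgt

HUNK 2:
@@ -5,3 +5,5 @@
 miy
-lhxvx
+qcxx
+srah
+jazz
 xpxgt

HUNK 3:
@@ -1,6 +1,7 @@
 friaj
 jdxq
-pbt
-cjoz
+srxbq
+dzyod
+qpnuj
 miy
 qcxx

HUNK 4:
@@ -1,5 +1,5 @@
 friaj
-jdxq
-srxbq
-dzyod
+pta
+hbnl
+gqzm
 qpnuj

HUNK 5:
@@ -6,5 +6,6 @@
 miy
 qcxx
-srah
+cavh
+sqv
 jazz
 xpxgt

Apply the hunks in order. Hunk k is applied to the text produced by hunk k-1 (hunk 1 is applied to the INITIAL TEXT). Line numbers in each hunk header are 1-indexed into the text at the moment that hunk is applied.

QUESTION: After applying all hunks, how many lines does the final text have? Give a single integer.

Hunk 1: at line 3 remove [lasz,yzdqb] add [miy] -> 8 lines: friaj jdxq pbt cjoz miy lhxvx xpxgt usfeh
Hunk 2: at line 5 remove [lhxvx] add [qcxx,srah,jazz] -> 10 lines: friaj jdxq pbt cjoz miy qcxx srah jazz xpxgt usfeh
Hunk 3: at line 1 remove [pbt,cjoz] add [srxbq,dzyod,qpnuj] -> 11 lines: friaj jdxq srxbq dzyod qpnuj miy qcxx srah jazz xpxgt usfeh
Hunk 4: at line 1 remove [jdxq,srxbq,dzyod] add [pta,hbnl,gqzm] -> 11 lines: friaj pta hbnl gqzm qpnuj miy qcxx srah jazz xpxgt usfeh
Hunk 5: at line 6 remove [srah] add [cavh,sqv] -> 12 lines: friaj pta hbnl gqzm qpnuj miy qcxx cavh sqv jazz xpxgt usfeh
Final line count: 12

Answer: 12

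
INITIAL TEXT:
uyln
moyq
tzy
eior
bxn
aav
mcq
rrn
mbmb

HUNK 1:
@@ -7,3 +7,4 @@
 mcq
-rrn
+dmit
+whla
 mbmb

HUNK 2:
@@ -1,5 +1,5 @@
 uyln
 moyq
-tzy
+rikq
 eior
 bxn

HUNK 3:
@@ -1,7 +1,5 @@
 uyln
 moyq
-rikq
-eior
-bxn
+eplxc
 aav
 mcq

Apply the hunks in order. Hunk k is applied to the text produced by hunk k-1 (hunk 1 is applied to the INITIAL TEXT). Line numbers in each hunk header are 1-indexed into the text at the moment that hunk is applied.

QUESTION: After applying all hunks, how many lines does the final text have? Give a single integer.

Answer: 8

Derivation:
Hunk 1: at line 7 remove [rrn] add [dmit,whla] -> 10 lines: uyln moyq tzy eior bxn aav mcq dmit whla mbmb
Hunk 2: at line 1 remove [tzy] add [rikq] -> 10 lines: uyln moyq rikq eior bxn aav mcq dmit whla mbmb
Hunk 3: at line 1 remove [rikq,eior,bxn] add [eplxc] -> 8 lines: uyln moyq eplxc aav mcq dmit whla mbmb
Final line count: 8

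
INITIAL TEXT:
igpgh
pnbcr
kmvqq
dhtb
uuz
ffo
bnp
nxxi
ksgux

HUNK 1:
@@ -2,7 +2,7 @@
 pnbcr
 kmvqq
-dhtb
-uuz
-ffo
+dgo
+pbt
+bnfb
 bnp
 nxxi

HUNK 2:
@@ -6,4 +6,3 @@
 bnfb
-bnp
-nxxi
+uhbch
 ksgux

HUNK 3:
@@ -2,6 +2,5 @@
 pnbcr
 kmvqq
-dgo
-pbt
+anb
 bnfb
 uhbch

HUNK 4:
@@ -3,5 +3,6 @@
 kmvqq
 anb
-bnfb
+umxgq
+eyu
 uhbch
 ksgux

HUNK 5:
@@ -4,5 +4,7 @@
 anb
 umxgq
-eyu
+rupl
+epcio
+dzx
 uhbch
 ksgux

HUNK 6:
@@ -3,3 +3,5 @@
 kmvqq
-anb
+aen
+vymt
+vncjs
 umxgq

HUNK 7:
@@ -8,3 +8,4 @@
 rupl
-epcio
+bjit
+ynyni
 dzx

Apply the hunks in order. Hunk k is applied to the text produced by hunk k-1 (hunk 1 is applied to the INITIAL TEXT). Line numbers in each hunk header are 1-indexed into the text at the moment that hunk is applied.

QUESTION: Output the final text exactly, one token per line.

Answer: igpgh
pnbcr
kmvqq
aen
vymt
vncjs
umxgq
rupl
bjit
ynyni
dzx
uhbch
ksgux

Derivation:
Hunk 1: at line 2 remove [dhtb,uuz,ffo] add [dgo,pbt,bnfb] -> 9 lines: igpgh pnbcr kmvqq dgo pbt bnfb bnp nxxi ksgux
Hunk 2: at line 6 remove [bnp,nxxi] add [uhbch] -> 8 lines: igpgh pnbcr kmvqq dgo pbt bnfb uhbch ksgux
Hunk 3: at line 2 remove [dgo,pbt] add [anb] -> 7 lines: igpgh pnbcr kmvqq anb bnfb uhbch ksgux
Hunk 4: at line 3 remove [bnfb] add [umxgq,eyu] -> 8 lines: igpgh pnbcr kmvqq anb umxgq eyu uhbch ksgux
Hunk 5: at line 4 remove [eyu] add [rupl,epcio,dzx] -> 10 lines: igpgh pnbcr kmvqq anb umxgq rupl epcio dzx uhbch ksgux
Hunk 6: at line 3 remove [anb] add [aen,vymt,vncjs] -> 12 lines: igpgh pnbcr kmvqq aen vymt vncjs umxgq rupl epcio dzx uhbch ksgux
Hunk 7: at line 8 remove [epcio] add [bjit,ynyni] -> 13 lines: igpgh pnbcr kmvqq aen vymt vncjs umxgq rupl bjit ynyni dzx uhbch ksgux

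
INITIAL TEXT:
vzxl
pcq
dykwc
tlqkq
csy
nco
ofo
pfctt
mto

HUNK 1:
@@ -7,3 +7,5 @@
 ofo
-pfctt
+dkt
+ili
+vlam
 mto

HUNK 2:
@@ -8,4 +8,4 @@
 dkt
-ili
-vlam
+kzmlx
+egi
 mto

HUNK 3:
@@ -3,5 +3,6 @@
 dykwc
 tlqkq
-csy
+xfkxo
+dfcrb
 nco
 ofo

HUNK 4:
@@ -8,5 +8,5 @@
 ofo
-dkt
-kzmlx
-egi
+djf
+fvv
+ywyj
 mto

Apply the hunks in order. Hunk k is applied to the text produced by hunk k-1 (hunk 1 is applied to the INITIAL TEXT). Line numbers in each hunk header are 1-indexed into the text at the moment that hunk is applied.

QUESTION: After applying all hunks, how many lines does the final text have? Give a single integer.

Hunk 1: at line 7 remove [pfctt] add [dkt,ili,vlam] -> 11 lines: vzxl pcq dykwc tlqkq csy nco ofo dkt ili vlam mto
Hunk 2: at line 8 remove [ili,vlam] add [kzmlx,egi] -> 11 lines: vzxl pcq dykwc tlqkq csy nco ofo dkt kzmlx egi mto
Hunk 3: at line 3 remove [csy] add [xfkxo,dfcrb] -> 12 lines: vzxl pcq dykwc tlqkq xfkxo dfcrb nco ofo dkt kzmlx egi mto
Hunk 4: at line 8 remove [dkt,kzmlx,egi] add [djf,fvv,ywyj] -> 12 lines: vzxl pcq dykwc tlqkq xfkxo dfcrb nco ofo djf fvv ywyj mto
Final line count: 12

Answer: 12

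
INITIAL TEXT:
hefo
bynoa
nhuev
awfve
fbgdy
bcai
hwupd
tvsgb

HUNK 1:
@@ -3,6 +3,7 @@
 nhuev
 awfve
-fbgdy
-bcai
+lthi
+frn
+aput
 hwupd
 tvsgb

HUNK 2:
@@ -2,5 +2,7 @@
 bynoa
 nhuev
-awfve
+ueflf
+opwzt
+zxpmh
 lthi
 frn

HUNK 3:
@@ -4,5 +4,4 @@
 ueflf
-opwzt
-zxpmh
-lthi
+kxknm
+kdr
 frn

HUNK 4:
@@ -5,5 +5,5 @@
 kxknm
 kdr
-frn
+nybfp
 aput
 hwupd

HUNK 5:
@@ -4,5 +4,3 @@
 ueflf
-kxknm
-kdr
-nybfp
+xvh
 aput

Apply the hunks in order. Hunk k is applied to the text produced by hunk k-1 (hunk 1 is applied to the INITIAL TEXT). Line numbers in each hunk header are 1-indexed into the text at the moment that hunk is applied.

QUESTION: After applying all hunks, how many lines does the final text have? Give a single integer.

Hunk 1: at line 3 remove [fbgdy,bcai] add [lthi,frn,aput] -> 9 lines: hefo bynoa nhuev awfve lthi frn aput hwupd tvsgb
Hunk 2: at line 2 remove [awfve] add [ueflf,opwzt,zxpmh] -> 11 lines: hefo bynoa nhuev ueflf opwzt zxpmh lthi frn aput hwupd tvsgb
Hunk 3: at line 4 remove [opwzt,zxpmh,lthi] add [kxknm,kdr] -> 10 lines: hefo bynoa nhuev ueflf kxknm kdr frn aput hwupd tvsgb
Hunk 4: at line 5 remove [frn] add [nybfp] -> 10 lines: hefo bynoa nhuev ueflf kxknm kdr nybfp aput hwupd tvsgb
Hunk 5: at line 4 remove [kxknm,kdr,nybfp] add [xvh] -> 8 lines: hefo bynoa nhuev ueflf xvh aput hwupd tvsgb
Final line count: 8

Answer: 8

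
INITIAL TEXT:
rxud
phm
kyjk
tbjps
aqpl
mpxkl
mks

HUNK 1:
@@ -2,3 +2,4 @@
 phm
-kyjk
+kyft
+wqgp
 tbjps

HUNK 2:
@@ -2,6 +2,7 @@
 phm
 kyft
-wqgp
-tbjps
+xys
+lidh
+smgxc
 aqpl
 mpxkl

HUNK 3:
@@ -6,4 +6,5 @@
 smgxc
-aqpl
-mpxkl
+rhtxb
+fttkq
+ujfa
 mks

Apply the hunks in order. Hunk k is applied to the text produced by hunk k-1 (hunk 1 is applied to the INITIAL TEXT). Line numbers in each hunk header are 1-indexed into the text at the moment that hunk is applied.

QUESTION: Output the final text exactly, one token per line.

Answer: rxud
phm
kyft
xys
lidh
smgxc
rhtxb
fttkq
ujfa
mks

Derivation:
Hunk 1: at line 2 remove [kyjk] add [kyft,wqgp] -> 8 lines: rxud phm kyft wqgp tbjps aqpl mpxkl mks
Hunk 2: at line 2 remove [wqgp,tbjps] add [xys,lidh,smgxc] -> 9 lines: rxud phm kyft xys lidh smgxc aqpl mpxkl mks
Hunk 3: at line 6 remove [aqpl,mpxkl] add [rhtxb,fttkq,ujfa] -> 10 lines: rxud phm kyft xys lidh smgxc rhtxb fttkq ujfa mks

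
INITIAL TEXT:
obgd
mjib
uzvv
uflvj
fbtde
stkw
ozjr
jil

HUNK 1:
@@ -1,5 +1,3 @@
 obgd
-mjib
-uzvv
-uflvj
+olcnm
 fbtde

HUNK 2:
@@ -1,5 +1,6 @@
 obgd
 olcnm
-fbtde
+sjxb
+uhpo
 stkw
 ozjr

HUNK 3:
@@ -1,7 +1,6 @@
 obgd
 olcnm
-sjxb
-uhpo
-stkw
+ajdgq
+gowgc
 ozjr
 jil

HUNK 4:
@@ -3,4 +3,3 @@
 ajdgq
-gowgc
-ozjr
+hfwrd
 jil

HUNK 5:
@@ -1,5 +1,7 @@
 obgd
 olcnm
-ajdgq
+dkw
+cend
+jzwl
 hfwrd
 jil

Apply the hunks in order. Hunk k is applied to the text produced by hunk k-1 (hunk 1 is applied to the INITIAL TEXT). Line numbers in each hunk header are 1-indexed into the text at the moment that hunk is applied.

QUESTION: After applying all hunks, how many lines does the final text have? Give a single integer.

Hunk 1: at line 1 remove [mjib,uzvv,uflvj] add [olcnm] -> 6 lines: obgd olcnm fbtde stkw ozjr jil
Hunk 2: at line 1 remove [fbtde] add [sjxb,uhpo] -> 7 lines: obgd olcnm sjxb uhpo stkw ozjr jil
Hunk 3: at line 1 remove [sjxb,uhpo,stkw] add [ajdgq,gowgc] -> 6 lines: obgd olcnm ajdgq gowgc ozjr jil
Hunk 4: at line 3 remove [gowgc,ozjr] add [hfwrd] -> 5 lines: obgd olcnm ajdgq hfwrd jil
Hunk 5: at line 1 remove [ajdgq] add [dkw,cend,jzwl] -> 7 lines: obgd olcnm dkw cend jzwl hfwrd jil
Final line count: 7

Answer: 7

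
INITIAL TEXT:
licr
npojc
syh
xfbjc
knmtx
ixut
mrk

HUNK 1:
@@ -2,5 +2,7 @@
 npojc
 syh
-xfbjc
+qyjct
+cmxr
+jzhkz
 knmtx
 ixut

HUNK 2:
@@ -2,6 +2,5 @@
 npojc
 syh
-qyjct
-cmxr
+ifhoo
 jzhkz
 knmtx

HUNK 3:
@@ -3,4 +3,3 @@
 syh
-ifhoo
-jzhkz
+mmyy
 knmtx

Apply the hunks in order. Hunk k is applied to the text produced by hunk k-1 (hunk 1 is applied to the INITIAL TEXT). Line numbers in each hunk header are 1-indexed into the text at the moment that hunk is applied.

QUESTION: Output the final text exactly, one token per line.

Answer: licr
npojc
syh
mmyy
knmtx
ixut
mrk

Derivation:
Hunk 1: at line 2 remove [xfbjc] add [qyjct,cmxr,jzhkz] -> 9 lines: licr npojc syh qyjct cmxr jzhkz knmtx ixut mrk
Hunk 2: at line 2 remove [qyjct,cmxr] add [ifhoo] -> 8 lines: licr npojc syh ifhoo jzhkz knmtx ixut mrk
Hunk 3: at line 3 remove [ifhoo,jzhkz] add [mmyy] -> 7 lines: licr npojc syh mmyy knmtx ixut mrk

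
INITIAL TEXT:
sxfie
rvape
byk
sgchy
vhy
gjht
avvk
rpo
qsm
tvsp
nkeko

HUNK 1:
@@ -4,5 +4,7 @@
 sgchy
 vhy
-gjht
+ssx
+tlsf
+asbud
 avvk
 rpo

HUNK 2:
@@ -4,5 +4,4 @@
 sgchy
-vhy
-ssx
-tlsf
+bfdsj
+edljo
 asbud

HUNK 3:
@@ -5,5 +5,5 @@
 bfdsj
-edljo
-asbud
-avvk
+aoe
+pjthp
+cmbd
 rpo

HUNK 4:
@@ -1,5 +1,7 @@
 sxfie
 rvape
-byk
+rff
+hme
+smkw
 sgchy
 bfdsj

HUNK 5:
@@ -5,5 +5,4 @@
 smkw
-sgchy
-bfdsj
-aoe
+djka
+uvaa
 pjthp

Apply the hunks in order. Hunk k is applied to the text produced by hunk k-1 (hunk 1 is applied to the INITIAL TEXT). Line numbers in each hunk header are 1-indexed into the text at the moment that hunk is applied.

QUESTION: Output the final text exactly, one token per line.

Hunk 1: at line 4 remove [gjht] add [ssx,tlsf,asbud] -> 13 lines: sxfie rvape byk sgchy vhy ssx tlsf asbud avvk rpo qsm tvsp nkeko
Hunk 2: at line 4 remove [vhy,ssx,tlsf] add [bfdsj,edljo] -> 12 lines: sxfie rvape byk sgchy bfdsj edljo asbud avvk rpo qsm tvsp nkeko
Hunk 3: at line 5 remove [edljo,asbud,avvk] add [aoe,pjthp,cmbd] -> 12 lines: sxfie rvape byk sgchy bfdsj aoe pjthp cmbd rpo qsm tvsp nkeko
Hunk 4: at line 1 remove [byk] add [rff,hme,smkw] -> 14 lines: sxfie rvape rff hme smkw sgchy bfdsj aoe pjthp cmbd rpo qsm tvsp nkeko
Hunk 5: at line 5 remove [sgchy,bfdsj,aoe] add [djka,uvaa] -> 13 lines: sxfie rvape rff hme smkw djka uvaa pjthp cmbd rpo qsm tvsp nkeko

Answer: sxfie
rvape
rff
hme
smkw
djka
uvaa
pjthp
cmbd
rpo
qsm
tvsp
nkeko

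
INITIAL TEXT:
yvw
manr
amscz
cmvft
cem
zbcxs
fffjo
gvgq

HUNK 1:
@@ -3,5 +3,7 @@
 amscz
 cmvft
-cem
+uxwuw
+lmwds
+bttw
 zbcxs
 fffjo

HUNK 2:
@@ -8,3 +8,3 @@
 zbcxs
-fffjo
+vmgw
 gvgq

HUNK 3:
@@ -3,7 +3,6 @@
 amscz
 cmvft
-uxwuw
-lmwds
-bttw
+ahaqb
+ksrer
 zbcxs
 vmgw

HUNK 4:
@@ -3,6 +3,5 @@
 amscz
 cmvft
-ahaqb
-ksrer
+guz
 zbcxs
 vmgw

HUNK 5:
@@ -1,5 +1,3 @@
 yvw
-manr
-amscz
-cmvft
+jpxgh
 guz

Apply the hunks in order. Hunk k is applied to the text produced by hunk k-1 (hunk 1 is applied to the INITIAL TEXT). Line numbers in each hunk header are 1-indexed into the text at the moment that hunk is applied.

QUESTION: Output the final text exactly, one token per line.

Hunk 1: at line 3 remove [cem] add [uxwuw,lmwds,bttw] -> 10 lines: yvw manr amscz cmvft uxwuw lmwds bttw zbcxs fffjo gvgq
Hunk 2: at line 8 remove [fffjo] add [vmgw] -> 10 lines: yvw manr amscz cmvft uxwuw lmwds bttw zbcxs vmgw gvgq
Hunk 3: at line 3 remove [uxwuw,lmwds,bttw] add [ahaqb,ksrer] -> 9 lines: yvw manr amscz cmvft ahaqb ksrer zbcxs vmgw gvgq
Hunk 4: at line 3 remove [ahaqb,ksrer] add [guz] -> 8 lines: yvw manr amscz cmvft guz zbcxs vmgw gvgq
Hunk 5: at line 1 remove [manr,amscz,cmvft] add [jpxgh] -> 6 lines: yvw jpxgh guz zbcxs vmgw gvgq

Answer: yvw
jpxgh
guz
zbcxs
vmgw
gvgq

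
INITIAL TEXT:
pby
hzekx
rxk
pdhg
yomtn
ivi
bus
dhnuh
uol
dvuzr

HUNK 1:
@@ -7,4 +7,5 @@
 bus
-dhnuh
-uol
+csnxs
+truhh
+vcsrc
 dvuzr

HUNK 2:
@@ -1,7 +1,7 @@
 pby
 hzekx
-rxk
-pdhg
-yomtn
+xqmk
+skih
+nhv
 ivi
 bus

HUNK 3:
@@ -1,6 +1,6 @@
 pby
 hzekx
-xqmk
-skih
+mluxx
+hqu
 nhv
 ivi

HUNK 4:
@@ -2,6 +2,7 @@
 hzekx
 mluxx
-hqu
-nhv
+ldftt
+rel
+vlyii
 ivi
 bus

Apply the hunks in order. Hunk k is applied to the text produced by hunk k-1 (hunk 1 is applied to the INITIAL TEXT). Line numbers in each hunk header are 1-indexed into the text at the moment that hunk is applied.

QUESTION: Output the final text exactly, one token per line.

Answer: pby
hzekx
mluxx
ldftt
rel
vlyii
ivi
bus
csnxs
truhh
vcsrc
dvuzr

Derivation:
Hunk 1: at line 7 remove [dhnuh,uol] add [csnxs,truhh,vcsrc] -> 11 lines: pby hzekx rxk pdhg yomtn ivi bus csnxs truhh vcsrc dvuzr
Hunk 2: at line 1 remove [rxk,pdhg,yomtn] add [xqmk,skih,nhv] -> 11 lines: pby hzekx xqmk skih nhv ivi bus csnxs truhh vcsrc dvuzr
Hunk 3: at line 1 remove [xqmk,skih] add [mluxx,hqu] -> 11 lines: pby hzekx mluxx hqu nhv ivi bus csnxs truhh vcsrc dvuzr
Hunk 4: at line 2 remove [hqu,nhv] add [ldftt,rel,vlyii] -> 12 lines: pby hzekx mluxx ldftt rel vlyii ivi bus csnxs truhh vcsrc dvuzr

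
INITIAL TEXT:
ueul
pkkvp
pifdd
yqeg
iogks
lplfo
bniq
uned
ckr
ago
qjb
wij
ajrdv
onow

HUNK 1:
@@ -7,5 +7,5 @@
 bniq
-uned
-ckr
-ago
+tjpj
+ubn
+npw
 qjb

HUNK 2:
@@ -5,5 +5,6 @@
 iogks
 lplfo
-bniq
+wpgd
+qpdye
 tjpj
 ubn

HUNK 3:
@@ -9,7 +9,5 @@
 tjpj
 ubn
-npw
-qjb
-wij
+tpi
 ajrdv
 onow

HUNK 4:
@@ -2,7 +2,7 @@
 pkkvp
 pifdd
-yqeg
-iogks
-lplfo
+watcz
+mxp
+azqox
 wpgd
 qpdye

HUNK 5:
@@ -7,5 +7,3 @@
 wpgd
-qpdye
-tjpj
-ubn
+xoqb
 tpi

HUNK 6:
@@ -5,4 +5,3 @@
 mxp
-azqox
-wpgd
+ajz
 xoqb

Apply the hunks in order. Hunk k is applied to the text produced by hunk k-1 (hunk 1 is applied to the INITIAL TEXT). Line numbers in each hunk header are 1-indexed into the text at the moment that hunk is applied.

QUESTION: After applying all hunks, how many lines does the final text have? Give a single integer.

Answer: 10

Derivation:
Hunk 1: at line 7 remove [uned,ckr,ago] add [tjpj,ubn,npw] -> 14 lines: ueul pkkvp pifdd yqeg iogks lplfo bniq tjpj ubn npw qjb wij ajrdv onow
Hunk 2: at line 5 remove [bniq] add [wpgd,qpdye] -> 15 lines: ueul pkkvp pifdd yqeg iogks lplfo wpgd qpdye tjpj ubn npw qjb wij ajrdv onow
Hunk 3: at line 9 remove [npw,qjb,wij] add [tpi] -> 13 lines: ueul pkkvp pifdd yqeg iogks lplfo wpgd qpdye tjpj ubn tpi ajrdv onow
Hunk 4: at line 2 remove [yqeg,iogks,lplfo] add [watcz,mxp,azqox] -> 13 lines: ueul pkkvp pifdd watcz mxp azqox wpgd qpdye tjpj ubn tpi ajrdv onow
Hunk 5: at line 7 remove [qpdye,tjpj,ubn] add [xoqb] -> 11 lines: ueul pkkvp pifdd watcz mxp azqox wpgd xoqb tpi ajrdv onow
Hunk 6: at line 5 remove [azqox,wpgd] add [ajz] -> 10 lines: ueul pkkvp pifdd watcz mxp ajz xoqb tpi ajrdv onow
Final line count: 10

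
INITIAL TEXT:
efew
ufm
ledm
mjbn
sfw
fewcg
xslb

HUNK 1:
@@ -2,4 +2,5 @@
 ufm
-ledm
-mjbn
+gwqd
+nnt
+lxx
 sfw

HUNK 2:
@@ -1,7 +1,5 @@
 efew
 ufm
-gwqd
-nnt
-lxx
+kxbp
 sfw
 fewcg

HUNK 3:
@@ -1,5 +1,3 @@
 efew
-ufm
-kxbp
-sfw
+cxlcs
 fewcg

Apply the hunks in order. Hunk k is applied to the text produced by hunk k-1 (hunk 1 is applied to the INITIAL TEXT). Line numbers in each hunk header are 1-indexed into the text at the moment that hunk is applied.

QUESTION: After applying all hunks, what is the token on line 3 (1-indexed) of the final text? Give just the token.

Answer: fewcg

Derivation:
Hunk 1: at line 2 remove [ledm,mjbn] add [gwqd,nnt,lxx] -> 8 lines: efew ufm gwqd nnt lxx sfw fewcg xslb
Hunk 2: at line 1 remove [gwqd,nnt,lxx] add [kxbp] -> 6 lines: efew ufm kxbp sfw fewcg xslb
Hunk 3: at line 1 remove [ufm,kxbp,sfw] add [cxlcs] -> 4 lines: efew cxlcs fewcg xslb
Final line 3: fewcg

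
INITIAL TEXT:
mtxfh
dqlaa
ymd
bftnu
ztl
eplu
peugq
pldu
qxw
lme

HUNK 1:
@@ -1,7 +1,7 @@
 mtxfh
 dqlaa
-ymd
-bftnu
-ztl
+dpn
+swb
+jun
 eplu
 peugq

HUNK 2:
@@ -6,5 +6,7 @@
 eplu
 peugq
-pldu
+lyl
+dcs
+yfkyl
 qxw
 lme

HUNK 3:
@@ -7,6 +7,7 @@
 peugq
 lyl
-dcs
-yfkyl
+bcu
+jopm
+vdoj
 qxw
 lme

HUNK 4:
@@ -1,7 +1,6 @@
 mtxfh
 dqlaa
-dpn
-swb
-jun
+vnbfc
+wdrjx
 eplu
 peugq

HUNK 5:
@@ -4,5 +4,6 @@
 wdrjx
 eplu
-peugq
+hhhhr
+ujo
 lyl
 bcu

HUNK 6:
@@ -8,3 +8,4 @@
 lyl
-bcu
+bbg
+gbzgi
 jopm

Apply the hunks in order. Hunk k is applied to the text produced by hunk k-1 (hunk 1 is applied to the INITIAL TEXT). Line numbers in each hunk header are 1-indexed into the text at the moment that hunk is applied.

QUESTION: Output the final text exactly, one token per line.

Hunk 1: at line 1 remove [ymd,bftnu,ztl] add [dpn,swb,jun] -> 10 lines: mtxfh dqlaa dpn swb jun eplu peugq pldu qxw lme
Hunk 2: at line 6 remove [pldu] add [lyl,dcs,yfkyl] -> 12 lines: mtxfh dqlaa dpn swb jun eplu peugq lyl dcs yfkyl qxw lme
Hunk 3: at line 7 remove [dcs,yfkyl] add [bcu,jopm,vdoj] -> 13 lines: mtxfh dqlaa dpn swb jun eplu peugq lyl bcu jopm vdoj qxw lme
Hunk 4: at line 1 remove [dpn,swb,jun] add [vnbfc,wdrjx] -> 12 lines: mtxfh dqlaa vnbfc wdrjx eplu peugq lyl bcu jopm vdoj qxw lme
Hunk 5: at line 4 remove [peugq] add [hhhhr,ujo] -> 13 lines: mtxfh dqlaa vnbfc wdrjx eplu hhhhr ujo lyl bcu jopm vdoj qxw lme
Hunk 6: at line 8 remove [bcu] add [bbg,gbzgi] -> 14 lines: mtxfh dqlaa vnbfc wdrjx eplu hhhhr ujo lyl bbg gbzgi jopm vdoj qxw lme

Answer: mtxfh
dqlaa
vnbfc
wdrjx
eplu
hhhhr
ujo
lyl
bbg
gbzgi
jopm
vdoj
qxw
lme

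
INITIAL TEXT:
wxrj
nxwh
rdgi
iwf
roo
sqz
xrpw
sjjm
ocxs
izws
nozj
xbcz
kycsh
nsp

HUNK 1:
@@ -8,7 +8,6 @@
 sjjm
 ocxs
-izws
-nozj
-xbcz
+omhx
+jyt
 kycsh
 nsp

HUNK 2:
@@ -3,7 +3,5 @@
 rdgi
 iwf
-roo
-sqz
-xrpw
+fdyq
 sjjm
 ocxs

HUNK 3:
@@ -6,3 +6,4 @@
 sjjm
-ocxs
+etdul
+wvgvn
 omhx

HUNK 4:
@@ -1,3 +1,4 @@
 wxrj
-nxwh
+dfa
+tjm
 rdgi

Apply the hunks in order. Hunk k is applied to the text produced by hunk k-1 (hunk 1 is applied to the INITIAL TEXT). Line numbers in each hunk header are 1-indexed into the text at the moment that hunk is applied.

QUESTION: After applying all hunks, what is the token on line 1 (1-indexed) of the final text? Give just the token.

Answer: wxrj

Derivation:
Hunk 1: at line 8 remove [izws,nozj,xbcz] add [omhx,jyt] -> 13 lines: wxrj nxwh rdgi iwf roo sqz xrpw sjjm ocxs omhx jyt kycsh nsp
Hunk 2: at line 3 remove [roo,sqz,xrpw] add [fdyq] -> 11 lines: wxrj nxwh rdgi iwf fdyq sjjm ocxs omhx jyt kycsh nsp
Hunk 3: at line 6 remove [ocxs] add [etdul,wvgvn] -> 12 lines: wxrj nxwh rdgi iwf fdyq sjjm etdul wvgvn omhx jyt kycsh nsp
Hunk 4: at line 1 remove [nxwh] add [dfa,tjm] -> 13 lines: wxrj dfa tjm rdgi iwf fdyq sjjm etdul wvgvn omhx jyt kycsh nsp
Final line 1: wxrj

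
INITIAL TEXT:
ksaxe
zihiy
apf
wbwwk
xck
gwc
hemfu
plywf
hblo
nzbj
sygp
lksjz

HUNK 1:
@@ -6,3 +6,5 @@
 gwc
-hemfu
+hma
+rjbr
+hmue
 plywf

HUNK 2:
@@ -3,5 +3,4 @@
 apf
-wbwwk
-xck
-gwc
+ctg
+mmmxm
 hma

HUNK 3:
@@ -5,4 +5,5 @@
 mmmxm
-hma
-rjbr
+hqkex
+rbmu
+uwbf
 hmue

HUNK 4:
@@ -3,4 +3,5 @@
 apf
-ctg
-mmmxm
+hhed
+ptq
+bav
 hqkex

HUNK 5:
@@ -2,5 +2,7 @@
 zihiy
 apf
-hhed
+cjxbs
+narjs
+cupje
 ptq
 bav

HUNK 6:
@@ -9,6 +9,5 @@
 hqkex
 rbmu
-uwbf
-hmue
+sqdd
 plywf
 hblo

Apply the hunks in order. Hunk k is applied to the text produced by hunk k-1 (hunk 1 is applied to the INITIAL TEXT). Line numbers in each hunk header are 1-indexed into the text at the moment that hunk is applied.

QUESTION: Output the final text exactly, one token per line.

Answer: ksaxe
zihiy
apf
cjxbs
narjs
cupje
ptq
bav
hqkex
rbmu
sqdd
plywf
hblo
nzbj
sygp
lksjz

Derivation:
Hunk 1: at line 6 remove [hemfu] add [hma,rjbr,hmue] -> 14 lines: ksaxe zihiy apf wbwwk xck gwc hma rjbr hmue plywf hblo nzbj sygp lksjz
Hunk 2: at line 3 remove [wbwwk,xck,gwc] add [ctg,mmmxm] -> 13 lines: ksaxe zihiy apf ctg mmmxm hma rjbr hmue plywf hblo nzbj sygp lksjz
Hunk 3: at line 5 remove [hma,rjbr] add [hqkex,rbmu,uwbf] -> 14 lines: ksaxe zihiy apf ctg mmmxm hqkex rbmu uwbf hmue plywf hblo nzbj sygp lksjz
Hunk 4: at line 3 remove [ctg,mmmxm] add [hhed,ptq,bav] -> 15 lines: ksaxe zihiy apf hhed ptq bav hqkex rbmu uwbf hmue plywf hblo nzbj sygp lksjz
Hunk 5: at line 2 remove [hhed] add [cjxbs,narjs,cupje] -> 17 lines: ksaxe zihiy apf cjxbs narjs cupje ptq bav hqkex rbmu uwbf hmue plywf hblo nzbj sygp lksjz
Hunk 6: at line 9 remove [uwbf,hmue] add [sqdd] -> 16 lines: ksaxe zihiy apf cjxbs narjs cupje ptq bav hqkex rbmu sqdd plywf hblo nzbj sygp lksjz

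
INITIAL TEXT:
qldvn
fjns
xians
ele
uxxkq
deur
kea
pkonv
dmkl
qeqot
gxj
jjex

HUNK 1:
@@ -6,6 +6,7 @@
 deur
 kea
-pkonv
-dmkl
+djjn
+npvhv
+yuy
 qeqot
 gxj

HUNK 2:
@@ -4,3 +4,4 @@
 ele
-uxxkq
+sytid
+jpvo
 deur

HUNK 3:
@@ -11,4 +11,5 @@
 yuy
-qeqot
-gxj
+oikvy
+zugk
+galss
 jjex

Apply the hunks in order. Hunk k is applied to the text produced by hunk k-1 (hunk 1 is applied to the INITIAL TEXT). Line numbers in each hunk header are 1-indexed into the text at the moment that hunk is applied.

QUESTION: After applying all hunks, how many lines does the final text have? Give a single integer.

Hunk 1: at line 6 remove [pkonv,dmkl] add [djjn,npvhv,yuy] -> 13 lines: qldvn fjns xians ele uxxkq deur kea djjn npvhv yuy qeqot gxj jjex
Hunk 2: at line 4 remove [uxxkq] add [sytid,jpvo] -> 14 lines: qldvn fjns xians ele sytid jpvo deur kea djjn npvhv yuy qeqot gxj jjex
Hunk 3: at line 11 remove [qeqot,gxj] add [oikvy,zugk,galss] -> 15 lines: qldvn fjns xians ele sytid jpvo deur kea djjn npvhv yuy oikvy zugk galss jjex
Final line count: 15

Answer: 15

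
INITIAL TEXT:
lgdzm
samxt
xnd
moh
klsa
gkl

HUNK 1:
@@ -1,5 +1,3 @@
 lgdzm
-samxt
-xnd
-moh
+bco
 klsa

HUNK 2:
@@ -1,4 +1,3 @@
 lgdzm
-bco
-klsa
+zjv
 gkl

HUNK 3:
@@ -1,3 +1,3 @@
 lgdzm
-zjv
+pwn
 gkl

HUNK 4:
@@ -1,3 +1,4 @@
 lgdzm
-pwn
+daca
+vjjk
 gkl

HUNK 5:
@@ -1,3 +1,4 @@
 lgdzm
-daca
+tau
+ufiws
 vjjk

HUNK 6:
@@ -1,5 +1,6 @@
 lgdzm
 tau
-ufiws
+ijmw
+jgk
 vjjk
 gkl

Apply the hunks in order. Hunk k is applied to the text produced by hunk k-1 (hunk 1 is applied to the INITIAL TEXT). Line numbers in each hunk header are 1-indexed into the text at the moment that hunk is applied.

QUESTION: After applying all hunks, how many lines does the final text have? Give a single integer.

Hunk 1: at line 1 remove [samxt,xnd,moh] add [bco] -> 4 lines: lgdzm bco klsa gkl
Hunk 2: at line 1 remove [bco,klsa] add [zjv] -> 3 lines: lgdzm zjv gkl
Hunk 3: at line 1 remove [zjv] add [pwn] -> 3 lines: lgdzm pwn gkl
Hunk 4: at line 1 remove [pwn] add [daca,vjjk] -> 4 lines: lgdzm daca vjjk gkl
Hunk 5: at line 1 remove [daca] add [tau,ufiws] -> 5 lines: lgdzm tau ufiws vjjk gkl
Hunk 6: at line 1 remove [ufiws] add [ijmw,jgk] -> 6 lines: lgdzm tau ijmw jgk vjjk gkl
Final line count: 6

Answer: 6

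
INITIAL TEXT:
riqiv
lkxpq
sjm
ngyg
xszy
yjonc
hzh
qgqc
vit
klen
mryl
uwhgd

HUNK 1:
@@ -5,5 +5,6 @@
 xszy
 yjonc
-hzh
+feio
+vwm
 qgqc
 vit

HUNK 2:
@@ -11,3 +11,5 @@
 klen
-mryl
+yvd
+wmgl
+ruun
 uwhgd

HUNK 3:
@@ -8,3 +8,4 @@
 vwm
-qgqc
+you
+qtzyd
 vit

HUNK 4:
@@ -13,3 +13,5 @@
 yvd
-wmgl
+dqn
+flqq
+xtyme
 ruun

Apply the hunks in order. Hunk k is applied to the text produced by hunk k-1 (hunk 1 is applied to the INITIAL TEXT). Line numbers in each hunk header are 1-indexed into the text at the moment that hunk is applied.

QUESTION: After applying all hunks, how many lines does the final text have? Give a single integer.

Answer: 18

Derivation:
Hunk 1: at line 5 remove [hzh] add [feio,vwm] -> 13 lines: riqiv lkxpq sjm ngyg xszy yjonc feio vwm qgqc vit klen mryl uwhgd
Hunk 2: at line 11 remove [mryl] add [yvd,wmgl,ruun] -> 15 lines: riqiv lkxpq sjm ngyg xszy yjonc feio vwm qgqc vit klen yvd wmgl ruun uwhgd
Hunk 3: at line 8 remove [qgqc] add [you,qtzyd] -> 16 lines: riqiv lkxpq sjm ngyg xszy yjonc feio vwm you qtzyd vit klen yvd wmgl ruun uwhgd
Hunk 4: at line 13 remove [wmgl] add [dqn,flqq,xtyme] -> 18 lines: riqiv lkxpq sjm ngyg xszy yjonc feio vwm you qtzyd vit klen yvd dqn flqq xtyme ruun uwhgd
Final line count: 18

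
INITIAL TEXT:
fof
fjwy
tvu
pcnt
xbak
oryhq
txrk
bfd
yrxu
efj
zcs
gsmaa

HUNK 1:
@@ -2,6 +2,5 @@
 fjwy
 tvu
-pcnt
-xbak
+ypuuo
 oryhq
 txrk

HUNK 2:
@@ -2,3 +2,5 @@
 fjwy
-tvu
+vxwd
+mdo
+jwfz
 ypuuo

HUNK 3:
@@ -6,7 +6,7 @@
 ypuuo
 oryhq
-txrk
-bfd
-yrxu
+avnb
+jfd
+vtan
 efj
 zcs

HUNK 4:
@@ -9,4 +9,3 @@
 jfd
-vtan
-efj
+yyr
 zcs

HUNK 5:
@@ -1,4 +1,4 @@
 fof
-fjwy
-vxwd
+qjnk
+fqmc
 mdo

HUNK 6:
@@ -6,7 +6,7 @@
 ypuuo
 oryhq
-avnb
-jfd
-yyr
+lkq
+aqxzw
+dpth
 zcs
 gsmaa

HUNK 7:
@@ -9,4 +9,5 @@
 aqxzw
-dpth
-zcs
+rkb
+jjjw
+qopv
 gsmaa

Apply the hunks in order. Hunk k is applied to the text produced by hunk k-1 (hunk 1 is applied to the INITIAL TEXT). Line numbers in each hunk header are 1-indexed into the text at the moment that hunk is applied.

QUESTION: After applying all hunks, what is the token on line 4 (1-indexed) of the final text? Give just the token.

Answer: mdo

Derivation:
Hunk 1: at line 2 remove [pcnt,xbak] add [ypuuo] -> 11 lines: fof fjwy tvu ypuuo oryhq txrk bfd yrxu efj zcs gsmaa
Hunk 2: at line 2 remove [tvu] add [vxwd,mdo,jwfz] -> 13 lines: fof fjwy vxwd mdo jwfz ypuuo oryhq txrk bfd yrxu efj zcs gsmaa
Hunk 3: at line 6 remove [txrk,bfd,yrxu] add [avnb,jfd,vtan] -> 13 lines: fof fjwy vxwd mdo jwfz ypuuo oryhq avnb jfd vtan efj zcs gsmaa
Hunk 4: at line 9 remove [vtan,efj] add [yyr] -> 12 lines: fof fjwy vxwd mdo jwfz ypuuo oryhq avnb jfd yyr zcs gsmaa
Hunk 5: at line 1 remove [fjwy,vxwd] add [qjnk,fqmc] -> 12 lines: fof qjnk fqmc mdo jwfz ypuuo oryhq avnb jfd yyr zcs gsmaa
Hunk 6: at line 6 remove [avnb,jfd,yyr] add [lkq,aqxzw,dpth] -> 12 lines: fof qjnk fqmc mdo jwfz ypuuo oryhq lkq aqxzw dpth zcs gsmaa
Hunk 7: at line 9 remove [dpth,zcs] add [rkb,jjjw,qopv] -> 13 lines: fof qjnk fqmc mdo jwfz ypuuo oryhq lkq aqxzw rkb jjjw qopv gsmaa
Final line 4: mdo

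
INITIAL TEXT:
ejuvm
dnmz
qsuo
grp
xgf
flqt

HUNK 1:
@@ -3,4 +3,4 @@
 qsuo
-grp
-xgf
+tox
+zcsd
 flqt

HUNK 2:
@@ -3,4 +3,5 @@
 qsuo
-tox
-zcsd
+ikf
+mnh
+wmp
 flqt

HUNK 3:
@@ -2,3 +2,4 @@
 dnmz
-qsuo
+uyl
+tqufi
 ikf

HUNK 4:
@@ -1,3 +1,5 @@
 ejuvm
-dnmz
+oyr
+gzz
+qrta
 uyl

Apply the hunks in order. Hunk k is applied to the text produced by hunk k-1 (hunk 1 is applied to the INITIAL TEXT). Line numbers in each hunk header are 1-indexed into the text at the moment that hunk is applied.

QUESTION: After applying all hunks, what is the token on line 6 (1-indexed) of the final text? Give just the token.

Answer: tqufi

Derivation:
Hunk 1: at line 3 remove [grp,xgf] add [tox,zcsd] -> 6 lines: ejuvm dnmz qsuo tox zcsd flqt
Hunk 2: at line 3 remove [tox,zcsd] add [ikf,mnh,wmp] -> 7 lines: ejuvm dnmz qsuo ikf mnh wmp flqt
Hunk 3: at line 2 remove [qsuo] add [uyl,tqufi] -> 8 lines: ejuvm dnmz uyl tqufi ikf mnh wmp flqt
Hunk 4: at line 1 remove [dnmz] add [oyr,gzz,qrta] -> 10 lines: ejuvm oyr gzz qrta uyl tqufi ikf mnh wmp flqt
Final line 6: tqufi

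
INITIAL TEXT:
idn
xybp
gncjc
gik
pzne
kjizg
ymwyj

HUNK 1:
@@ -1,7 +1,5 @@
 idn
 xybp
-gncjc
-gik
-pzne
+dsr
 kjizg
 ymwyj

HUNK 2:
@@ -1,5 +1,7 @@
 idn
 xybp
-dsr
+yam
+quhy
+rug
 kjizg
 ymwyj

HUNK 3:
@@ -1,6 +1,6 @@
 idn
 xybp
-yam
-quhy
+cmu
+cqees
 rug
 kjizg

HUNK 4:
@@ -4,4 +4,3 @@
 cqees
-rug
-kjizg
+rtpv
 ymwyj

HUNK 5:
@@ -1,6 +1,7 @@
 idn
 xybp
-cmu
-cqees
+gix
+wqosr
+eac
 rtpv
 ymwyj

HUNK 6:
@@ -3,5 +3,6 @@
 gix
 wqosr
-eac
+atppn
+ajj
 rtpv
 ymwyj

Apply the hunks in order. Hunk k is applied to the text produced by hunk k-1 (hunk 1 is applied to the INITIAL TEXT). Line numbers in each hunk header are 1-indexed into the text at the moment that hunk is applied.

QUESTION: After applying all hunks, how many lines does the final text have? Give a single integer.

Answer: 8

Derivation:
Hunk 1: at line 1 remove [gncjc,gik,pzne] add [dsr] -> 5 lines: idn xybp dsr kjizg ymwyj
Hunk 2: at line 1 remove [dsr] add [yam,quhy,rug] -> 7 lines: idn xybp yam quhy rug kjizg ymwyj
Hunk 3: at line 1 remove [yam,quhy] add [cmu,cqees] -> 7 lines: idn xybp cmu cqees rug kjizg ymwyj
Hunk 4: at line 4 remove [rug,kjizg] add [rtpv] -> 6 lines: idn xybp cmu cqees rtpv ymwyj
Hunk 5: at line 1 remove [cmu,cqees] add [gix,wqosr,eac] -> 7 lines: idn xybp gix wqosr eac rtpv ymwyj
Hunk 6: at line 3 remove [eac] add [atppn,ajj] -> 8 lines: idn xybp gix wqosr atppn ajj rtpv ymwyj
Final line count: 8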